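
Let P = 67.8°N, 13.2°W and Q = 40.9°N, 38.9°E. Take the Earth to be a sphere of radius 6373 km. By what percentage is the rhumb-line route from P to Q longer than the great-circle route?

Great circle: σ = 0.6735 rad → d_gc = Rσ = 4292.2 km
Rhumb: Δφ = -0.4695, Δλ = +0.9093, Δψ = -0.8451, q = Δφ/Δψ = 0.5555 → d_rh = R√(Δφ²+q²Δλ²) = 4395.1 km
Excess = (4395.1 − 4292.2) / 4292.2 = 102.9 / 4292.2 = 2.40% ≈ 2.4%

2.4%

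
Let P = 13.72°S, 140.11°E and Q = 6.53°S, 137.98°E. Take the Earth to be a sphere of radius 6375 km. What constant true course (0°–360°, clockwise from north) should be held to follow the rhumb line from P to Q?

Δψ = ln[tan(π/4+φ₂/2)/tan(π/4+φ₁/2)] = +0.1276
Δλ = -0.0372 rad (taken the short way round)
course = atan2(Δλ, Δψ) = 343.75°

343.8°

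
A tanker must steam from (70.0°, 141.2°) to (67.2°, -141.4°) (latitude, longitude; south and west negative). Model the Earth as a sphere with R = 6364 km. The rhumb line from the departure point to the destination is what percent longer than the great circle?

Great circle: σ = 0.4620 rad → d_gc = Rσ = 2939.9 km
Rhumb: Δφ = -0.0489, Δλ = +1.3509, Δψ = -0.1341, q = Δφ/Δψ = 0.3644 → d_rh = R√(Δφ²+q²Δλ²) = 3147.9 km
Excess = (3147.9 − 2939.9) / 2939.9 = 208.0 / 2939.9 = 7.08% ≈ 7.1%

7.1%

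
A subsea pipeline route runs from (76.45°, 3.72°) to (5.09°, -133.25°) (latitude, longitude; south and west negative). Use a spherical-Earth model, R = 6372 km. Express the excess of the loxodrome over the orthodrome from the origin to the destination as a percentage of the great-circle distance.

Great circle: σ = 1.6552 rad → d_gc = Rσ = 10547.2 km
Rhumb: Δφ = -1.2455, Δλ = -2.3906, Δψ = -2.0414, q = Δφ/Δψ = 0.6101 → d_rh = R√(Δφ²+q²Δλ²) = 12221.1 km
Excess = (12221.1 − 10547.2) / 10547.2 = 1673.9 / 10547.2 = 15.87% ≈ 15.9%

15.9%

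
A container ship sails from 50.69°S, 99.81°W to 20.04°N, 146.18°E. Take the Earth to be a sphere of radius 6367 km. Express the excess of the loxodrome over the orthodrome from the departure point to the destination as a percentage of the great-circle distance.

Great circle: σ = 2.1029 rad → d_gc = Rσ = 13388.9 km
Rhumb: Δφ = +1.2345, Δλ = -1.9898, Δψ = +1.3867, q = Δφ/Δψ = 0.8902 → d_rh = R√(Δφ²+q²Δλ²) = 13747.3 km
Excess = (13747.3 − 13388.9) / 13388.9 = 358.4 / 13388.9 = 2.68% ≈ 2.7%

2.7%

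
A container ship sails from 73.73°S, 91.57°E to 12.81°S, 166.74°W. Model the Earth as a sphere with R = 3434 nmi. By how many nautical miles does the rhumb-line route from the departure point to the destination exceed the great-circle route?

Great circle: cos σ = sin φ₁ sin φ₂ + cos φ₁ cos φ₂ cos Δλ,  σ = 1.4127 rad → d_gc = 4851.0 nmi
Rhumb line: Δψ = +1.7198, q = Δφ/Δψ = 0.6182, d_rh = R√(Δφ²+q²Δλ²) = 5246.8 nmi
Excess = 5246.8 − 4851.0 = 395.8 ≈ 396 nmi

396 nmi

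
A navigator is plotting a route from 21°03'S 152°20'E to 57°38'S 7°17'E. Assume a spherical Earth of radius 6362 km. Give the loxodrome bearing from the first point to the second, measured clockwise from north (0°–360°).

251.2°

Δψ = ln[tan(π/4+φ₂/2)/tan(π/4+φ₁/2)] = -0.8612
Δλ = -2.5316 rad (taken the short way round)
course = atan2(Δλ, Δψ) = 251.21°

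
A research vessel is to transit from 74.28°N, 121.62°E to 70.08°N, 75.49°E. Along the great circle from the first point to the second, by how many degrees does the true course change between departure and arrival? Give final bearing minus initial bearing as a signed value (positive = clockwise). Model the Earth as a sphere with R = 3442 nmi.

Initial bearing θ₁ = atan2(sin Δλ cos φ₂, cos φ₁ sin φ₂ − sin φ₁ cos φ₂ cos Δλ) = 276.37°
Final bearing θ₂ = (initial bearing from the destination back to the start) + 180° = 232.21°
Δθ = θ₂ − θ₁ = -44.2°

-44.2°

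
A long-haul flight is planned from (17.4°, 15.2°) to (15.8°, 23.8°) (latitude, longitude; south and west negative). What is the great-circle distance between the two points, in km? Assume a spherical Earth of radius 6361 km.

932 km

Haversine: a = sin²(Δφ/2)+cos φ₁ cos φ₂ sin²(Δλ/2) = 0.00536;  σ = 2·atan2(√a,√(1−a))
σ = 8.394° → d = Rσ = 6361·0.14651 = 932 km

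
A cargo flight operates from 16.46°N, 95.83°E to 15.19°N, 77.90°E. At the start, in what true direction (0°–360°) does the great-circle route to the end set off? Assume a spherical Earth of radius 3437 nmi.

θ = atan2( sin Δλ·cos φ₂ ,  cos φ₁ sin φ₂ − sin φ₁ cos φ₂ cos Δλ )
  = atan2(-0.2971, -0.0089) = 268.29°

268.3°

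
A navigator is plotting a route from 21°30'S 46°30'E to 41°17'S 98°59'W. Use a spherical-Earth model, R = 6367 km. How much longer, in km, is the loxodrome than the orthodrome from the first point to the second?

1684 km

Great circle: cos σ = sin φ₁ sin φ₂ + cos φ₁ cos φ₂ cos Δλ,  σ = 1.9116 rad → d_gc = 12171.4 km
Rhumb line: Δψ = -0.4081, q = Δφ/Δψ = 0.8462, d_rh = R√(Δφ²+q²Δλ²) = 13855.5 km
Excess = 13855.5 − 12171.4 = 1684.1 ≈ 1684 km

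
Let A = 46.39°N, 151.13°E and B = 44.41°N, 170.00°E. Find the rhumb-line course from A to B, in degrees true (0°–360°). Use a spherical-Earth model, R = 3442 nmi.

Δψ = ln[tan(π/4+φ₂/2)/tan(π/4+φ₁/2)] = -0.0492
Δλ = +0.3293 rad (taken the short way round)
course = atan2(Δλ, Δψ) = 98.50°

98.5°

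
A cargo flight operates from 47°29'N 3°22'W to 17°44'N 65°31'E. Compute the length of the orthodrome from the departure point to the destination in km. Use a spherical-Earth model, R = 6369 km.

6986 km

Haversine: a = sin²(Δφ/2)+cos φ₁ cos φ₂ sin²(Δλ/2) = 0.27180;  σ = 2·atan2(√a,√(1−a))
σ = 62.844° → d = Rσ = 6369·1.09684 = 6986 km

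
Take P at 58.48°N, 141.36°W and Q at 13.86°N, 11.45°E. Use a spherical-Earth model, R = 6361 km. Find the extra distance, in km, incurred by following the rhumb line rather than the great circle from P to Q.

Great circle: cos σ = sin φ₁ sin φ₂ + cos φ₁ cos φ₂ cos Δλ,  σ = 1.8207 rad → d_gc = 11581.3 km
Rhumb line: Δψ = -1.0208, q = Δφ/Δψ = 0.7629, d_rh = R√(Δφ²+q²Δλ²) = 13858.4 km
Excess = 13858.4 − 11581.3 = 2277.1 ≈ 2277 km

2277 km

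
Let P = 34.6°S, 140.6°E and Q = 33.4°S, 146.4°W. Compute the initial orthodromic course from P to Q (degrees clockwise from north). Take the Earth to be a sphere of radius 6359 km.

111.5°

N = sin Δλ·cos φ₂ = +0.7984;  D = cos φ₁ sin φ₂ − sin φ₁ cos φ₂ cos Δλ = -0.3145
initial course = atan2(N, D) = 111.50°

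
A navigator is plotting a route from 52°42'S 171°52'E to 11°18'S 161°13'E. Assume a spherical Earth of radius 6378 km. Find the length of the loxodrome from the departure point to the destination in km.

4708 km

Δψ = ln[tan(π/4+φ₂/2)/tan(π/4+φ₁/2)] = +0.8876;  Δφ = +0.7226 rad,  Δλ = -0.1859 rad
q = Δφ/Δψ = 0.8140
d = R·√(Δφ² + q²Δλ²) = 6378·0.73824 = 4708 km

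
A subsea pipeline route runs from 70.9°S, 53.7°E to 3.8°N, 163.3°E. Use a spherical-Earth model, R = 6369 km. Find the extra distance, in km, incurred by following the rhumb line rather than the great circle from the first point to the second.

842 km

Great circle: cos σ = sin φ₁ sin φ₂ + cos φ₁ cos φ₂ cos Δλ,  σ = 1.7438 rad → d_gc = 11106.3 km
Rhumb line: Δψ = +1.8487, q = Δφ/Δψ = 0.7052, d_rh = R√(Δφ²+q²Δλ²) = 11948.6 km
Excess = 11948.6 − 11106.3 = 842.3 ≈ 842 km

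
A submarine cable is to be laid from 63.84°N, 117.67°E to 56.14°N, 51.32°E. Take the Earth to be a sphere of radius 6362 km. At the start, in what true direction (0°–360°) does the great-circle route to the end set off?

N = sin Δλ·cos φ₂ = -0.5104;  D = cos φ₁ sin φ₂ − sin φ₁ cos φ₂ cos Δλ = +0.1655
initial course = atan2(N, D) = 287.97°

288.0°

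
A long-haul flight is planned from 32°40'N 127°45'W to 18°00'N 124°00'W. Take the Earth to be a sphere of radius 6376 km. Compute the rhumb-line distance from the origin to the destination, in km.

Rhumb course C = atan2(Δλ, Δψ) with Δψ = ln[tan(π/4+φ₂/2)/tan(π/4+φ₁/2)] = -0.2843, Δλ = +0.0654 → C = 167.04°
d = R·|Δφ| / |cos C| = 6376·0.25598 / 0.97452 = 1675 km

1675 km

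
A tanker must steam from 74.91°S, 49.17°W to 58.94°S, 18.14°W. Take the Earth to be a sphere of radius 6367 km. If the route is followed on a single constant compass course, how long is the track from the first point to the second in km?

2198 km

Rhumb course C = atan2(Δλ, Δψ) with Δψ = ln[tan(π/4+φ₂/2)/tan(π/4+φ₁/2)] = +0.7410, Δλ = +0.5416 → C = 36.16°
d = R·|Δφ| / |cos C| = 6367·0.27873 / 0.80735 = 2198 km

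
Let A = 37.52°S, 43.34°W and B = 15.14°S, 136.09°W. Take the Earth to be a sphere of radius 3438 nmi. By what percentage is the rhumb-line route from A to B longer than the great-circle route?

2.8%

Great circle: σ = 1.4482 rad → d_gc = Rσ = 4978.8 nmi
Rhumb: Δφ = +0.3906, Δλ = -1.6188, Δψ = +0.4400, q = Δφ/Δψ = 0.8877 → d_rh = R√(Δφ²+q²Δλ²) = 5119.7 nmi
Excess = (5119.7 − 4978.8) / 4978.8 = 140.9 / 4978.8 = 2.83% ≈ 2.8%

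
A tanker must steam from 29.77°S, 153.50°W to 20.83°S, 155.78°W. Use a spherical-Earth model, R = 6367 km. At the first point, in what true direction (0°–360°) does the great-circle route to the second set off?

θ = atan2( sin Δλ·cos φ₂ ,  cos φ₁ sin φ₂ − sin φ₁ cos φ₂ cos Δλ )
  = atan2(-0.0372, +0.1550) = 346.51°

346.5°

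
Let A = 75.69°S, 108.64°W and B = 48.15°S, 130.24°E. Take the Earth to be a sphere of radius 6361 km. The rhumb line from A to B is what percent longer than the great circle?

Great circle: σ = 0.8808 rad → d_gc = Rσ = 5602.6 km
Rhumb: Δφ = +0.4807, Δλ = -2.1139, Δψ = +1.1138, q = Δφ/Δψ = 0.4315 → d_rh = R√(Δφ²+q²Δλ²) = 6559.1 km
Excess = (6559.1 − 5602.6) / 5602.6 = 956.5 / 5602.6 = 17.07% ≈ 17.1%

17.1%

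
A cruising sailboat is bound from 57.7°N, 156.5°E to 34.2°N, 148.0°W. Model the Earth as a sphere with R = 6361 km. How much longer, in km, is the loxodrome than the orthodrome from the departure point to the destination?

Great circle: cos σ = sin φ₁ sin φ₂ + cos φ₁ cos φ₂ cos Δλ,  σ = 0.7591 rad → d_gc = 4828.9 km
Rhumb line: Δψ = -0.6034, q = Δφ/Δψ = 0.6797, d_rh = R√(Δφ²+q²Δλ²) = 4934.1 km
Excess = 4934.1 − 4828.9 = 105.2 ≈ 105 km

105 km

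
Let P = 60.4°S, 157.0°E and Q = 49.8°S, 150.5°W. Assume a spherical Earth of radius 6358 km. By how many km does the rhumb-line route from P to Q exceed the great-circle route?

84 km

Great circle: cos σ = sin φ₁ sin φ₂ + cos φ₁ cos φ₂ cos Δλ,  σ = 0.5390 rad → d_gc = 3427.2 km
Rhumb line: Δψ = +0.3257, q = Δφ/Δψ = 0.5679, d_rh = R√(Δφ²+q²Δλ²) = 3511.6 km
Excess = 3511.6 − 3427.2 = 84.4 ≈ 84 km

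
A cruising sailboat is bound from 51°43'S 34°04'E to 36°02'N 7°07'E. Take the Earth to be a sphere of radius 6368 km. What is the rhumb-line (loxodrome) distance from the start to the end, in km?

Δψ = ln[tan(π/4+φ₂/2)/tan(π/4+φ₁/2)] = +1.7331;  Δφ = +1.5315 rad,  Δλ = -0.4704 rad
q = Δφ/Δψ = 0.8837
d = R·√(Δφ² + q²Δλ²) = 6368·1.58693 = 10106 km

10106 km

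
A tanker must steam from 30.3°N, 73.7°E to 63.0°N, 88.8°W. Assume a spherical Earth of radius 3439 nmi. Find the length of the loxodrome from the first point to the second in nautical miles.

Rhumb course C = atan2(Δλ, Δψ) with Δψ = ln[tan(π/4+φ₂/2)/tan(π/4+φ₁/2)] = +0.8714, Δλ = -2.8362 → C = 287.08°
d = R·|Δφ| / |cos C| = 3439·0.57072 / 0.29370 = 6683 nmi

6683 nmi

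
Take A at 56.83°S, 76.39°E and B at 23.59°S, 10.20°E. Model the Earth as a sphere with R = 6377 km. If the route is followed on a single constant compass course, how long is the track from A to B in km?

Rhumb course C = atan2(Δλ, Δψ) with Δψ = ln[tan(π/4+φ₂/2)/tan(π/4+φ₁/2)] = +0.7874, Δλ = -1.1552 → C = 304.28°
d = R·|Δφ| / |cos C| = 6377·0.58015 / 0.56319 = 6569 km

6569 km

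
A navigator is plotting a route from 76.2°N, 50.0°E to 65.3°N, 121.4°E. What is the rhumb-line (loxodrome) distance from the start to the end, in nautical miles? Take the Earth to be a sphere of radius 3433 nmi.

Δψ = ln[tan(π/4+φ₂/2)/tan(π/4+φ₁/2)] = -0.5929;  Δφ = -0.1902 rad,  Δλ = +1.2462 rad
q = Δφ/Δψ = 0.3208
d = R·√(Δφ² + q²Δλ²) = 3433·0.44278 = 1520 nmi

1520 nmi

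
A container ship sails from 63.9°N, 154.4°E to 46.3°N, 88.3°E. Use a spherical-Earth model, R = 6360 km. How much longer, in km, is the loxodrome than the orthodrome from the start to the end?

Great circle: cos σ = sin φ₁ sin φ₂ + cos φ₁ cos φ₂ cos Δλ,  σ = 0.6882 rad → d_gc = 4377.0 km
Rhumb line: Δψ = -0.5481, q = Δφ/Δψ = 0.5604, d_rh = R√(Δφ²+q²Δλ²) = 4552.6 km
Excess = 4552.6 − 4377.0 = 175.6 ≈ 176 km

176 km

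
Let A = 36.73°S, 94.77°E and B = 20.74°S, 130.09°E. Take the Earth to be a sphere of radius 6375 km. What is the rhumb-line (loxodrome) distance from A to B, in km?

Δψ = ln[tan(π/4+φ₂/2)/tan(π/4+φ₁/2)] = +0.3199;  Δφ = +0.2791 rad,  Δλ = +0.6165 rad
q = Δφ/Δψ = 0.8723
d = R·√(Δφ² + q²Δλ²) = 6375·0.60582 = 3862 km

3862 km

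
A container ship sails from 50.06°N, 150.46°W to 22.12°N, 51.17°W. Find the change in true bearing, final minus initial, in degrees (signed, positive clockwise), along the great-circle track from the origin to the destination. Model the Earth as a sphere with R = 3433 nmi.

+71.1°

Initial bearing θ₁ = atan2(sin Δλ cos φ₂, cos φ₁ sin φ₂ − sin φ₁ cos φ₂ cos Δλ) = 68.70°
Final bearing θ₂ = (initial bearing from the destination back to the start) + 180° = 139.78°
Δθ = θ₂ − θ₁ = +71.1°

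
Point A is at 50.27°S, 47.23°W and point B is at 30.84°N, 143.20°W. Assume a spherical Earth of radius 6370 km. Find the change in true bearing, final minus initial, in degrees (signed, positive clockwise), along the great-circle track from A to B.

+27.7°

At departure: θ₁ = atan2(sin Δλ cos φ₂, cos φ₁ sin φ₂ − sin φ₁ cos φ₂ cos Δλ) = 286.87°
At arrival: θ₂ = atan2(sin Δλ cos φ₁, −cos φ₂ sin φ₁ + sin φ₂ cos φ₁ cos Δλ) = 314.57°
Δθ = θ₂ − θ₁ = +27.7°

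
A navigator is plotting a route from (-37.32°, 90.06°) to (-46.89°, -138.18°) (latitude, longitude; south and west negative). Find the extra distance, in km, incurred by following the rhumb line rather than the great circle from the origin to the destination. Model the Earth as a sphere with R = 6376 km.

Great circle: cos σ = sin φ₁ sin φ₂ + cos φ₁ cos φ₂ cos Δλ,  σ = 1.4901 rad → d_gc = 9500.71 km
Rhumb line: Δψ = -0.2258, q = Δφ/Δψ = 0.7396, d_rh = R√(Δφ²+q²Δλ²) = 10897.17 km
Excess = 10897.17 − 9500.71 = 1396.46 ≈ 1396 km

1396 km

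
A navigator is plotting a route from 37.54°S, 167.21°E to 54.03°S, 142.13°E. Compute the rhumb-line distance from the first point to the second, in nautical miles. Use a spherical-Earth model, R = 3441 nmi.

Δψ = ln[tan(π/4+φ₂/2)/tan(π/4+φ₁/2)] = -0.4172;  Δφ = -0.2878 rad,  Δλ = -0.4377 rad
q = Δφ/Δψ = 0.6898
d = R·√(Δφ² + q²Δλ²) = 3441·0.41713 = 1435 nmi

1435 nmi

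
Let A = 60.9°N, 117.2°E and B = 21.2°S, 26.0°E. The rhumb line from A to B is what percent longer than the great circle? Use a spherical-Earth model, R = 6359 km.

2.4%

Great circle: σ = 1.9023 rad → d_gc = Rσ = 12096.8 km
Rhumb: Δφ = -1.4329, Δλ = -1.5917, Δψ = -1.7276, q = Δφ/Δψ = 0.8294 → d_rh = R√(Δφ²+q²Δλ²) = 12390.0 km
Excess = (12390.0 − 12096.8) / 12096.8 = 293.2 / 12096.8 = 2.42% ≈ 2.4%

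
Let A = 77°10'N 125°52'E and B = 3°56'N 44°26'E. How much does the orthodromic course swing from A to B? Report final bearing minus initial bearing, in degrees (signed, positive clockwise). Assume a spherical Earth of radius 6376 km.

-69.8°

At departure: θ₁ = atan2(sin Δλ cos φ₂, cos φ₁ sin φ₂ − sin φ₁ cos φ₂ cos Δλ) = 262.51°
At arrival: θ₂ = atan2(sin Δλ cos φ₁, −cos φ₂ sin φ₁ + sin φ₂ cos φ₁ cos Δλ) = 192.75°
Δθ = θ₂ − θ₁ = -69.8°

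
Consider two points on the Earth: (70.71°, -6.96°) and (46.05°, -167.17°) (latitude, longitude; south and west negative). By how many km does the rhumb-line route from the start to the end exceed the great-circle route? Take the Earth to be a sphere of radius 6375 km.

Great circle: cos σ = sin φ₁ sin φ₂ + cos φ₁ cos φ₂ cos Δλ,  σ = 1.0885 rad → d_gc = 6939.3 km
Rhumb line: Δψ = -0.8647, q = Δφ/Δψ = 0.4977, d_rh = R√(Δφ²+q²Δλ²) = 9286.7 km
Excess = 9286.7 − 6939.3 = 2347.4 ≈ 2347 km

2347 km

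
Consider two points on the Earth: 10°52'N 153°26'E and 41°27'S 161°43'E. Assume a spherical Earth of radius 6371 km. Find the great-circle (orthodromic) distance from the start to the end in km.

Haversine: a = sin²(Δφ/2)+cos φ₁ cos φ₂ sin²(Δλ/2) = 0.19819;  σ = 2·atan2(√a,√(1−a))
σ = 52.871° → d = Rσ = 6371·0.92277 = 5879 km

5879 km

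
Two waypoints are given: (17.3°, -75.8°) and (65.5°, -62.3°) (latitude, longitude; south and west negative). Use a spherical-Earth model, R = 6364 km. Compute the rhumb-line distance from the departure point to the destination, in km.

Rhumb course C = atan2(Δλ, Δψ) with Δψ = ln[tan(π/4+φ₂/2)/tan(π/4+φ₁/2)] = +1.2207, Δλ = +0.2356 → C = 10.93°
d = R·|Δφ| / |cos C| = 6364·0.84125 / 0.98188 = 5453 km

5453 km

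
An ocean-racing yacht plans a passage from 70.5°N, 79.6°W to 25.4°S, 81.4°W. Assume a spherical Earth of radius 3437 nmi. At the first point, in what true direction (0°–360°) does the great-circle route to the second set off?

181.6°

N = sin Δλ·cos φ₂ = -0.0284;  D = cos φ₁ sin φ₂ − sin φ₁ cos φ₂ cos Δλ = -0.9943
initial course = atan2(N, D) = 181.63°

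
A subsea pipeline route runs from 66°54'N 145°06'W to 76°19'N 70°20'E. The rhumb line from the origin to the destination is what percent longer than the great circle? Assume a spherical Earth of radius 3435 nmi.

29.9%

Great circle: σ = 0.6127 rad → d_gc = Rσ = 2104.6 nmi
Rhumb: Δφ = +0.1644, Δλ = -2.5232, Δψ = +0.5326, q = Δφ/Δψ = 0.3086 → d_rh = R√(Δφ²+q²Δλ²) = 2733.6 nmi
Excess = (2733.6 − 2104.6) / 2104.6 = 629.0 / 2104.6 = 29.89% ≈ 29.9%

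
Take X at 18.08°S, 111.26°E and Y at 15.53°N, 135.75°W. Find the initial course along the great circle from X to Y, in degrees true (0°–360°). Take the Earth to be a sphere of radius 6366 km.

81.2°

N = sin Δλ·cos φ₂ = +0.8870;  D = cos φ₁ sin φ₂ − sin φ₁ cos φ₂ cos Δλ = +0.1377
initial course = atan2(N, D) = 81.17°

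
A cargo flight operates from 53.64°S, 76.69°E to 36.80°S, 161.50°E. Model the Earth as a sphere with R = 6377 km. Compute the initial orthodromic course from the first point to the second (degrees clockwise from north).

110.4°

θ = atan2( sin Δλ·cos φ₂ ,  cos φ₁ sin φ₂ − sin φ₁ cos φ₂ cos Δλ )
  = atan2(+0.7974, -0.2968) = 110.41°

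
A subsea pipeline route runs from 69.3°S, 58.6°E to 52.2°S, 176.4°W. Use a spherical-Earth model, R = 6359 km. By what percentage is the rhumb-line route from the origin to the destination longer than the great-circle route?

18.7%

Great circle: σ = 0.9086 rad → d_gc = Rσ = 5777.5 km
Rhumb: Δφ = +0.2985, Δλ = +2.1817, Δψ = +0.6284, q = Δφ/Δψ = 0.4749 → d_rh = R√(Δφ²+q²Δλ²) = 6856.4 km
Excess = (6856.4 − 5777.5) / 5777.5 = 1078.9 / 5777.5 = 18.67% ≈ 18.7%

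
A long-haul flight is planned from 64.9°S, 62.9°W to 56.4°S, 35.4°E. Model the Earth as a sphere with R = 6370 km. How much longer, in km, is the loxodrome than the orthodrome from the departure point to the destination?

Great circle: cos σ = sin φ₁ sin φ₂ + cos φ₁ cos φ₂ cos Δλ,  σ = 0.7664 rad → d_gc = 4882.3 km
Rhumb line: Δψ = +0.3047, q = Δφ/Δψ = 0.4868, d_rh = R√(Δφ²+q²Δλ²) = 5403.7 km
Excess = 5403.7 − 4882.3 = 521.4 ≈ 521 km

521 km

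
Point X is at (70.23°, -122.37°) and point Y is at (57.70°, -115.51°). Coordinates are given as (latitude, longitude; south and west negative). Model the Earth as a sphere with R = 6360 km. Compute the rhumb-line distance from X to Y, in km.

1429 km

Rhumb course C = atan2(Δλ, Δψ) with Δψ = ln[tan(π/4+φ₂/2)/tan(π/4+φ₁/2)] = -0.5079, Δλ = +0.1197 → C = 166.74°
d = R·|Δφ| / |cos C| = 6360·0.21869 / 0.97332 = 1429 km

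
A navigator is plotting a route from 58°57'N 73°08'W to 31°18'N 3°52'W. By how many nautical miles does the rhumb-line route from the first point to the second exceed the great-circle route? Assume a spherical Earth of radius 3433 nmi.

Great circle: cos σ = sin φ₁ sin φ₂ + cos φ₁ cos φ₂ cos Δλ,  σ = 0.9259 rad → d_gc = 3178.7 nmi
Rhumb line: Δψ = -0.7052, q = Δφ/Δψ = 0.6843, d_rh = R√(Δφ²+q²Δλ²) = 3288.0 nmi
Excess = 3288.0 − 3178.7 = 109.3 ≈ 109 nmi

109 nmi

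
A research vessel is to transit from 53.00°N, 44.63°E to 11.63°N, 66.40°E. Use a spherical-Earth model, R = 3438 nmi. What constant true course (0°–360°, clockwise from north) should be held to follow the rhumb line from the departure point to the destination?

Meridional parts: M(φ₁)=+1.0948, M(φ₂)=+0.2044 → ΔM = -0.8904;  Δλ = +0.3800 rad
tan C = Δλ / ΔM = -0.4267 → C = 156.89°

156.9°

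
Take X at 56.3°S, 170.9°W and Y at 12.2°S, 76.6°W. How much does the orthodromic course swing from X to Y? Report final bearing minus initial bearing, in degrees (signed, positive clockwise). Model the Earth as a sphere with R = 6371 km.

At departure: θ₁ = atan2(sin Δλ cos φ₂, cos φ₁ sin φ₂ − sin φ₁ cos φ₂ cos Δλ) = 100.36°
At arrival: θ₂ = atan2(sin Δλ cos φ₁, −cos φ₂ sin φ₁ + sin φ₂ cos φ₁ cos Δλ) = 33.95°
Δθ = θ₂ − θ₁ = -66.4°

-66.4°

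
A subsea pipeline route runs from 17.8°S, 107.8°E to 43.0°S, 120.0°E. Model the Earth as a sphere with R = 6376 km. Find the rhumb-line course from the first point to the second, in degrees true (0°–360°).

Δψ = ln[tan(π/4+φ₂/2)/tan(π/4+φ₁/2)] = -0.5171
Δλ = +0.2129 rad (taken the short way round)
course = atan2(Δλ, Δψ) = 157.62°

157.6°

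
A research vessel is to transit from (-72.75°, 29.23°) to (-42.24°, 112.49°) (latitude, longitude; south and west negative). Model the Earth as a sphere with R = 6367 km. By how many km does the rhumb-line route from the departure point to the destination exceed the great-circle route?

368 km

Great circle: cos σ = sin φ₁ sin φ₂ + cos φ₁ cos φ₂ cos Δλ,  σ = 0.8396 rad → d_gc = 5345.7 km
Rhumb line: Δψ = +1.0712, q = Δφ/Δψ = 0.4971, d_rh = R√(Δφ²+q²Δλ²) = 5714.1 km
Excess = 5714.1 − 5345.7 = 368.4 ≈ 368 km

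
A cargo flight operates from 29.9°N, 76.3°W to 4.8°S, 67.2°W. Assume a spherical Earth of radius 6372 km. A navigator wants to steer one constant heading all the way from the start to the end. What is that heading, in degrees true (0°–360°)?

165.9°

Δψ = ln[tan(π/4+φ₂/2)/tan(π/4+φ₁/2)] = -0.6312
Δλ = +0.1588 rad (taken the short way round)
course = atan2(Δλ, Δψ) = 165.88°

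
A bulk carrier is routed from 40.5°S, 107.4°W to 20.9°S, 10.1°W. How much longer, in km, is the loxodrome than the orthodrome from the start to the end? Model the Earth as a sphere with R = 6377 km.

Great circle: cos σ = sin φ₁ sin φ₂ + cos φ₁ cos φ₂ cos Δλ,  σ = 1.4289 rad → d_gc = 9112.1 km
Rhumb line: Δψ = +0.4012, q = Δφ/Δψ = 0.8527, d_rh = R√(Δφ²+q²Δλ²) = 9488.0 km
Excess = 9488.0 − 9112.1 = 375.9 ≈ 376 km

376 km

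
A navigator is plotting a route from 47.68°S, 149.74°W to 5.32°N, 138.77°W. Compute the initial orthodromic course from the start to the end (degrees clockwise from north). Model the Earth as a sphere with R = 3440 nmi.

θ = atan2( sin Δλ·cos φ₂ ,  cos φ₁ sin φ₂ − sin φ₁ cos φ₂ cos Δλ )
  = atan2(+0.1895, +0.7852) = 13.57°

13.6°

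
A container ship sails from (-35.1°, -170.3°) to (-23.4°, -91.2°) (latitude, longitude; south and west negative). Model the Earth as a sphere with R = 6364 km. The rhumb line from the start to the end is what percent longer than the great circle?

2.3%

Great circle: σ = 1.1914 rad → d_gc = Rσ = 7582.2 km
Rhumb: Δφ = +0.2042, Δλ = +1.3806, Δψ = +0.2347, q = Δφ/Δψ = 0.8700 → d_rh = R√(Δφ²+q²Δλ²) = 7753.6 km
Excess = (7753.6 − 7582.2) / 7582.2 = 171.4 / 7582.2 = 2.26% ≈ 2.3%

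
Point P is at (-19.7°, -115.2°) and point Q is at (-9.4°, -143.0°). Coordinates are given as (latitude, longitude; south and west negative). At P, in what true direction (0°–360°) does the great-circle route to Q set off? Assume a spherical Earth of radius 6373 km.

θ = atan2( sin Δλ·cos φ₂ ,  cos φ₁ sin φ₂ − sin φ₁ cos φ₂ cos Δλ )
  = atan2(-0.4601, +0.1404) = 286.97°

287.0°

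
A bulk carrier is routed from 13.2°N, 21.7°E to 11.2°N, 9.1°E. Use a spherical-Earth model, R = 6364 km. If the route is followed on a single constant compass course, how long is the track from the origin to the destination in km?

Rhumb course C = atan2(Δλ, Δψ) with Δψ = ln[tan(π/4+φ₂/2)/tan(π/4+φ₁/2)] = -0.0357, Δλ = -0.2199 → C = 260.78°
d = R·|Δφ| / |cos C| = 6364·0.03491 / 0.16031 = 1386 km

1386 km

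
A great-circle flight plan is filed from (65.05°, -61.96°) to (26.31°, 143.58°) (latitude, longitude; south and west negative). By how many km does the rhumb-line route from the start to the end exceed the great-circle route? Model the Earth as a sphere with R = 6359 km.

Great circle: cos σ = sin φ₁ sin φ₂ + cos φ₁ cos φ₂ cos Δλ,  σ = 1.5101 rad → d_gc = 9602.6 km
Rhumb line: Δψ = -1.0323, q = Δφ/Δψ = 0.6550, d_rh = R√(Δφ²+q²Δλ²) = 12023.5 km
Excess = 12023.5 − 9602.6 = 2420.9 ≈ 2421 km

2421 km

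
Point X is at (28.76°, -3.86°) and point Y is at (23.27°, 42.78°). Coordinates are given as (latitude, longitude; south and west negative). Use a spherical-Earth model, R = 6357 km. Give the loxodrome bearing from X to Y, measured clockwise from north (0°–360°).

Δψ = ln[tan(π/4+φ₂/2)/tan(π/4+φ₁/2)] = -0.1067
Δλ = +0.8140 rad (taken the short way round)
course = atan2(Δλ, Δψ) = 97.47°

97.5°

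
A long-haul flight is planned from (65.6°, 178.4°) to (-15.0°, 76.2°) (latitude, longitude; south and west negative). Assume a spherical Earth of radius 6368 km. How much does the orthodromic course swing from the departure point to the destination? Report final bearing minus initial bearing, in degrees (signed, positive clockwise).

-69.6°

Initial bearing θ₁ = atan2(sin Δλ cos φ₂, cos φ₁ sin φ₂ − sin φ₁ cos φ₂ cos Δλ) = 274.78°
Final bearing θ₂ = (initial bearing from the destination back to the start) + 180° = 205.23°
Δθ = θ₂ − θ₁ = -69.6°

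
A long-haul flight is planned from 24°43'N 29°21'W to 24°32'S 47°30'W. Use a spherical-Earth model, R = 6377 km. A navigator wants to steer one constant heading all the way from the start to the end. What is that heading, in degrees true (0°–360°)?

Δψ = ln[tan(π/4+φ₂/2)/tan(π/4+φ₁/2)] = -0.8873
Δλ = -0.3168 rad (taken the short way round)
course = atan2(Δλ, Δψ) = 199.65°

199.6°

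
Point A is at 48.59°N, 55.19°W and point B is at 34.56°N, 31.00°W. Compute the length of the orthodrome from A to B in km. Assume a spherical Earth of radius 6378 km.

cos σ = sin φ₁ sin φ₂ + cos φ₁ cos φ₂ cos Δλ
      = sin(48.59°)sin(34.56°) + cos(48.59°)cos(34.56°)cos(24.19°) = 0.9223
σ = 22.730° → d = Rσ = 6378·0.39671 = 2530 km

2530 km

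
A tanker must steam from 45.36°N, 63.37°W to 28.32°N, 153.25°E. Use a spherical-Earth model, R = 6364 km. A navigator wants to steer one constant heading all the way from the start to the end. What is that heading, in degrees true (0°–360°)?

261.5°

Δψ = ln[tan(π/4+φ₂/2)/tan(π/4+φ₁/2)] = -0.3746
Δλ = -2.5025 rad (taken the short way round)
course = atan2(Δλ, Δψ) = 261.49°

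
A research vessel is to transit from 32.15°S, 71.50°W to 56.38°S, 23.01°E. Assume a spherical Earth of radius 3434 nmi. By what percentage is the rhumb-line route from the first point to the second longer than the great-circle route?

6.7%

Great circle: σ = 1.1524 rad → d_gc = Rσ = 3957.5 nmi
Rhumb: Δφ = -0.4229, Δλ = +1.6495, Δψ = -0.6038, q = Δφ/Δψ = 0.7003 → d_rh = R√(Δφ²+q²Δλ²) = 4224.4 nmi
Excess = (4224.4 − 3957.5) / 3957.5 = 266.9 / 3957.5 = 6.74% ≈ 6.7%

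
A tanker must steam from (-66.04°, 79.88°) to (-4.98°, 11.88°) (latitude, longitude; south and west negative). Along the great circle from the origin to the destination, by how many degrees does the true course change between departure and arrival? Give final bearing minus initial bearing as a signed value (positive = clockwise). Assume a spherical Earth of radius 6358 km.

Initial bearing θ₁ = atan2(sin Δλ cos φ₂, cos φ₁ sin φ₂ − sin φ₁ cos φ₂ cos Δλ) = 288.32°
Final bearing θ₂ = (initial bearing from the destination back to the start) + 180° = 337.23°
Δθ = θ₂ − θ₁ = +48.9°

+48.9°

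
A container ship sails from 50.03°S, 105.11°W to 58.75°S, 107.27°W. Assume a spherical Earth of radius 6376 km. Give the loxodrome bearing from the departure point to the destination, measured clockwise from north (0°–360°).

188.2°

Δψ = ln[tan(π/4+φ₂/2)/tan(π/4+φ₁/2)] = -0.2626
Δλ = -0.0377 rad (taken the short way round)
course = atan2(Δλ, Δψ) = 188.17°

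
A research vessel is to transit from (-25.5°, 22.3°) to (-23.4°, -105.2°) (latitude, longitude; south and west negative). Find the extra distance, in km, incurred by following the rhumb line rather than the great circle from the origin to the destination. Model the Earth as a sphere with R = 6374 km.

Great circle: cos σ = sin φ₁ sin φ₂ + cos φ₁ cos φ₂ cos Δλ,  σ = 1.9106 rad → d_gc = 12178.1 km
Rhumb line: Δψ = +0.0403, q = Δφ/Δψ = 0.9103, d_rh = R√(Δφ²+q²Δλ²) = 12913.1 km
Excess = 12913.1 − 12178.1 = 735.0 ≈ 735 km

735 km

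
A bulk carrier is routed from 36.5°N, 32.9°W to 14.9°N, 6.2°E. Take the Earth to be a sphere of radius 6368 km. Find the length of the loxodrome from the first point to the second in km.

Δψ = ln[tan(π/4+φ₂/2)/tan(π/4+φ₁/2)] = -0.4221;  Δφ = -0.3770 rad,  Δλ = +0.6824 rad
q = Δφ/Δψ = 0.8932
d = R·√(Δφ² + q²Δλ²) = 6368·0.71671 = 4564 km

4564 km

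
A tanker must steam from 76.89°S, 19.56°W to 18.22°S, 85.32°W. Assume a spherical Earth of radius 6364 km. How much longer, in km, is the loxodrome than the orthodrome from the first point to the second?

Great circle: cos σ = sin φ₁ sin φ₂ + cos φ₁ cos φ₂ cos Δλ,  σ = 1.1669 rad → d_gc = 7426.4 km
Rhumb line: Δψ = +1.8401, q = Δφ/Δψ = 0.5565, d_rh = R√(Δφ²+q²Δλ²) = 7680.3 km
Excess = 7680.3 − 7426.4 = 253.9 ≈ 254 km

254 km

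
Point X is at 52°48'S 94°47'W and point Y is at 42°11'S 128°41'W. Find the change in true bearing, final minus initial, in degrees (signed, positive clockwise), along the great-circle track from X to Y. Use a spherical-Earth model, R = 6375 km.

At departure: θ₁ = atan2(sin Δλ cos φ₂, cos φ₁ sin φ₂ − sin φ₁ cos φ₂ cos Δλ) = 281.48°
At arrival: θ₂ = atan2(sin Δλ cos φ₁, −cos φ₂ sin φ₁ + sin φ₂ cos φ₁ cos Δλ) = 306.91°
Δθ = θ₂ − θ₁ = +25.4°

+25.4°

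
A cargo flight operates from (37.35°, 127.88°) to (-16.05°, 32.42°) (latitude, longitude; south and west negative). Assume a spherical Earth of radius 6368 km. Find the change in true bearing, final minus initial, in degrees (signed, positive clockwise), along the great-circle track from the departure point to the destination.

-25.6°

Initial bearing θ₁ = atan2(sin Δλ cos φ₂, cos φ₁ sin φ₂ − sin φ₁ cos φ₂ cos Δλ) = 260.25°
Final bearing θ₂ = (initial bearing from the destination back to the start) + 180° = 234.61°
Δθ = θ₂ − θ₁ = -25.6°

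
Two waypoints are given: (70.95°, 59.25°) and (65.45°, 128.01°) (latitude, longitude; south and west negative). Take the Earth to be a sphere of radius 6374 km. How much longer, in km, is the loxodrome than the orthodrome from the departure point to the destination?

150 km

Great circle: cos σ = sin φ₁ sin φ₂ + cos φ₁ cos φ₂ cos Δλ,  σ = 0.4301 rad → d_gc = 2741.6 km
Rhumb line: Δψ = -0.2598, q = Δφ/Δψ = 0.3694, d_rh = R√(Δφ²+q²Δλ²) = 2891.4 km
Excess = 2891.4 − 2741.6 = 149.8 ≈ 150 km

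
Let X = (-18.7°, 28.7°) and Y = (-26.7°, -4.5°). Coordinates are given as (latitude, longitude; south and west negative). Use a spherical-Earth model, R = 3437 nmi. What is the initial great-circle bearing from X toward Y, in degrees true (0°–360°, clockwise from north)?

249.2°

N = sin Δλ·cos φ₂ = -0.4892;  D = cos φ₁ sin φ₂ − sin φ₁ cos φ₂ cos Δλ = -0.1859
initial course = atan2(N, D) = 249.19°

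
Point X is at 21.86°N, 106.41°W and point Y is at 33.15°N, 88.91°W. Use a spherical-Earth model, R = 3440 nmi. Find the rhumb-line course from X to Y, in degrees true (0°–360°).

53.9°

Δψ = ln[tan(π/4+φ₂/2)/tan(π/4+φ₁/2)] = +0.2227
Δλ = +0.3054 rad (taken the short way round)
course = atan2(Δλ, Δψ) = 53.90°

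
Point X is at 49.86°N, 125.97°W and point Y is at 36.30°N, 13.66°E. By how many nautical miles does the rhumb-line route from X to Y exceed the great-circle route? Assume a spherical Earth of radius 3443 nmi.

Great circle: cos σ = sin φ₁ sin φ₂ + cos φ₁ cos φ₂ cos Δλ,  σ = 1.5140 rad → d_gc = 5212.8 nmi
Rhumb line: Δψ = -0.3261, q = Δφ/Δψ = 0.7257, d_rh = R√(Δφ²+q²Δλ²) = 6143.2 nmi
Excess = 6143.2 − 5212.8 = 930.4 ≈ 930 nmi

930 nmi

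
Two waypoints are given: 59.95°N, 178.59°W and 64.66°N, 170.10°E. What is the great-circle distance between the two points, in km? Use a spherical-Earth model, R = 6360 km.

781 km

Haversine: a = sin²(Δφ/2)+cos φ₁ cos φ₂ sin²(Δλ/2) = 0.00377;  σ = 2·atan2(√a,√(1−a))
σ = 7.040° → d = Rσ = 6360·0.12287 = 781 km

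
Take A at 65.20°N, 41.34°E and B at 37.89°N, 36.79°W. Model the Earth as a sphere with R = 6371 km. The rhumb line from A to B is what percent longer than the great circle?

Great circle: σ = 0.8949 rad → d_gc = Rσ = 5701.4 km
Rhumb: Δφ = -0.4766, Δλ = -1.3636, Δψ = -0.7992, q = Δφ/Δψ = 0.5964 → d_rh = R√(Δφ²+q²Δλ²) = 6005.8 km
Excess = (6005.8 − 5701.4) / 5701.4 = 304.4 / 5701.4 = 5.34% ≈ 5.3%

5.3%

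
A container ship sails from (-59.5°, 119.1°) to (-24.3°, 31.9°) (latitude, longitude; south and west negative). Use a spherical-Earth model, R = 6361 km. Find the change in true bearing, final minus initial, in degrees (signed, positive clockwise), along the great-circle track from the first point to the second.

At departure: θ₁ = atan2(sin Δλ cos φ₂, cos φ₁ sin φ₂ − sin φ₁ cos φ₂ cos Δλ) = 259.39°
At arrival: θ₂ = atan2(sin Δλ cos φ₁, −cos φ₂ sin φ₁ + sin φ₂ cos φ₁ cos Δλ) = 326.81°
Δθ = θ₂ − θ₁ = +67.4°

+67.4°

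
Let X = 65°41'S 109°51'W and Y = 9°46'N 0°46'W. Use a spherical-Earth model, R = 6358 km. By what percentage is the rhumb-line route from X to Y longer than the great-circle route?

Great circle: σ = 1.8622 rad → d_gc = Rσ = 11839.6 km
Rhumb: Δφ = +1.3169, Δλ = +1.9039, Δψ = +1.7063, q = Δφ/Δψ = 0.7717 → d_rh = R√(Δφ²+q²Δλ²) = 12544.6 km
Excess = (12544.6 − 11839.6) / 11839.6 = 705.0 / 11839.6 = 5.955% ≈ 6.0%

6.0%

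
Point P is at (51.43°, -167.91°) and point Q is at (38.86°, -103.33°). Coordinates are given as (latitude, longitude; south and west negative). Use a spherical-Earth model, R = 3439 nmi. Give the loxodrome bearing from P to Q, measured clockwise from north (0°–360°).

Δψ = ln[tan(π/4+φ₂/2)/tan(π/4+φ₁/2)] = -0.3130
Δλ = +1.1271 rad (taken the short way round)
course = atan2(Δλ, Δψ) = 105.52°

105.5°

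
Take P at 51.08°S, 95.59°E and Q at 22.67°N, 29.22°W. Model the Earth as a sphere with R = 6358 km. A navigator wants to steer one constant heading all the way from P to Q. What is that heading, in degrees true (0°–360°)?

303.6°

Meridional parts: M(φ₁)=-1.0403, M(φ₂)=+0.4064 → ΔM = +1.4468;  Δλ = -2.1783 rad
tan C = Δλ / ΔM = -1.5057 → C = 303.59°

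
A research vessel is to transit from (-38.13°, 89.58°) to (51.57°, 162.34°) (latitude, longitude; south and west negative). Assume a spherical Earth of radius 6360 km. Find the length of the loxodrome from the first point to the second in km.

Δψ = ln[tan(π/4+φ₂/2)/tan(π/4+φ₁/2)] = +1.7749;  Δφ = +1.5656 rad,  Δλ = +1.2699 rad
q = Δφ/Δψ = 0.8821
d = R·√(Δφ² + q²Δλ²) = 6360·1.92501 = 12243 km

12243 km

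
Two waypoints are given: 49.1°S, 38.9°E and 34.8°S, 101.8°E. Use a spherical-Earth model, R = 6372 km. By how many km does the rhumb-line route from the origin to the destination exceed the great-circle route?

Great circle: cos σ = sin φ₁ sin φ₂ + cos φ₁ cos φ₂ cos Δλ,  σ = 0.8281 rad → d_gc = 5276.5 km
Rhumb line: Δψ = +0.3379, q = Δφ/Δψ = 0.7386, d_rh = R√(Δφ²+q²Δλ²) = 5406.2 km
Excess = 5406.2 − 5276.5 = 129.7 ≈ 130 km

130 km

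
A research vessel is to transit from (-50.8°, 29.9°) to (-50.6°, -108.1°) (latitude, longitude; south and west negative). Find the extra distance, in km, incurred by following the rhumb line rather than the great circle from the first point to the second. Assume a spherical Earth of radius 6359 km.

1654 km

Great circle: cos σ = sin φ₁ sin φ₂ + cos φ₁ cos φ₂ cos Δλ,  σ = 1.2654 rad → d_gc = 8046.5 km
Rhumb line: Δψ = +0.0055, q = Δφ/Δψ = 0.6334, d_rh = R√(Δφ²+q²Δλ²) = 9700.9 km
Excess = 9700.9 − 8046.5 = 1654.4 ≈ 1654 km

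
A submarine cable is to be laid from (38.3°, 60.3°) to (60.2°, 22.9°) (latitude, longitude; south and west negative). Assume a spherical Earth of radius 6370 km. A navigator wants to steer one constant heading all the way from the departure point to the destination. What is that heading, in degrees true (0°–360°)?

Meridional parts: M(φ₁)=+0.7246, M(φ₂)=+1.3240 → ΔM = +0.5993;  Δλ = -0.6528 rad
tan C = Δλ / ΔM = -1.0892 → C = 312.56°

312.6°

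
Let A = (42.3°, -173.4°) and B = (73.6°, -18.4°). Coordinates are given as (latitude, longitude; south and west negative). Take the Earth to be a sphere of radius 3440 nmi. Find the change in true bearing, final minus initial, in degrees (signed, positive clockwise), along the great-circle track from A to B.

At departure: θ₁ = atan2(sin Δλ cos φ₂, cos φ₁ sin φ₂ − sin φ₁ cos φ₂ cos Δλ) = 7.71°
At arrival: θ₂ = atan2(sin Δλ cos φ₁, −cos φ₂ sin φ₁ + sin φ₂ cos φ₁ cos Δλ) = 159.43°
Δθ = θ₂ − θ₁ = +151.7°

+151.7°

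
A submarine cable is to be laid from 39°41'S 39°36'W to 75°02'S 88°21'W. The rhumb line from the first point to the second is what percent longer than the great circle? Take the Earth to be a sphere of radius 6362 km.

2.2%

Great circle: σ = 0.7259 rad → d_gc = Rσ = 4617.9 km
Rhumb: Δφ = -0.6170, Δλ = -0.8508, Δψ = -1.2741, q = Δφ/Δψ = 0.4842 → d_rh = R√(Δφ²+q²Δλ²) = 4719.9 km
Excess = (4719.9 − 4617.9) / 4617.9 = 102.0 / 4617.9 = 2.21% ≈ 2.2%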